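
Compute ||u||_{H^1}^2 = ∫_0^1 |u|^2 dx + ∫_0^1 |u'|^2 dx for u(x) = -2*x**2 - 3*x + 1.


||u||_{H^1}^2 = 149/5

The H^1 norm (squared) on an interval (0, L) is
  ||u||_{H^1}^2 = ∫_0^L u(x)^2 dx + ∫_0^L u'(x)^2 dx.
Compute u'(x) = -4*x - 3.
Then u(x)^2 = 4*x**4 + 12*x**3 + 5*x**2 - 6*x + 1 and u'(x)^2 = 16*x**2 + 24*x + 9.
Integrate each monomial from 0 to 1 using ∫_0^1 c·x^n dx = c·1^(n+1)/(n+1):
  ∫_0^1 u(x)^2 dx = ∫_0^1 (4*x^4 + 12*x^3 + 5*x^2 - 6*x + 1) dx. Term by term:
    ∫_0^1 4*x^4 dx = 4/5;  ∫_0^1 12*x^3 dx = 3;  ∫_0^1 5*x^2 dx = 5/3;
    ∫_0^1 -6*x dx = -3;  ∫_0^1 1 dx = 1.
  Sum: 4/5 + 3 + 5/3 − 3 + 1 = 52/15.
  ∫_0^1 u'(x)^2 dx = ∫_0^1 (16*x^2 + 24*x + 9) dx. Term by term:
    ∫_0^1 16*x^2 dx = 16/3;  ∫_0^1 24*x dx = 12;  ∫_0^1 9 dx = 9.
  Sum: 16/3 + 12 + 9 = 79/3.
Adding: ||u||_{H^1}^2 = 52/15 + 79/3 = 149/5.


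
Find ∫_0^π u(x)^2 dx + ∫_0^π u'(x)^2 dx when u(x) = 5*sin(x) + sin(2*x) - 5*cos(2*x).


||u||_{H^1(0,π)}^2 = 500/3 + 90*π

u'(x) = 10*sin(2*x) + 5*cos(x) + 2*cos(2*x).
Expand u² and (u')² and integrate term by term on (0, π), using: for integers n ≥ 1, ∫_0^π sin²(nx) dx = ∫_0^π cos²(nx) dx = π/2; for n ≠ n', ∫_0^π sin(nx)sin(n'x) dx = ∫_0^π cos(nx)cos(n'x) dx = 0; and by product-to-sum, ∫_0^π sin(nx)cos(n'x) dx = ½∫_0^π [sin((n+n')x) + sin((n−n')x)] dx, which is 0 when n+n' is even and 2n/(n²−n'²) when n+n' is odd (it need not vanish on (0, π)).
  u² squared terms: (-5)²·∫cos(2x)² dx = 25·π/2 = 25*π/2;  (5)²·∫sin(x)² dx = 25·π/2 = 25*π/2;  (1)²·∫sin(2x)² dx = 1·π/2 = π/2.
  u² cross terms: 2·(-5)·(5)·∫cos(2x)·sin(x) dx = -50·(-2/3) = 100/3;  2·(-5)·(1)·∫cos(2x)·sin(2x) dx = -10·(0) = 0;  2·(5)·(1)·∫sin(x)·sin(2x) dx = 10·(0) = 0.
  So ∫_0^π u² dx = 25*π/2 + 25*π/2 + π/2 + 100/3 + 0 + 0 = 100/3 + 51*π/2.
  (u')² squared terms: (2)²·∫cos(2x)² dx = 4·π/2 = 2*π;  (5)²·∫cos(x)² dx = 25·π/2 = 25*π/2;  (10)²·∫sin(2x)² dx = 100·π/2 = 50*π.
  (u')² cross terms: 2·(2)·(5)·∫cos(2x)·cos(x) dx = 20·(0) = 0;  2·(2)·(10)·∫cos(2x)·sin(2x) dx = 40·(0) = 0;  2·(5)·(10)·∫cos(x)·sin(2x) dx = 100·(4/3) = 400/3.
  So ∫_0^π (u')² dx = 2*π + 25*π/2 + 50*π + 0 + 0 + 400/3 = 400/3 + 129*π/2.
||u||_{H^1}^2 = (100/3 + 51*π/2) + (400/3 + 129*π/2) = 500/3 + 90*π.


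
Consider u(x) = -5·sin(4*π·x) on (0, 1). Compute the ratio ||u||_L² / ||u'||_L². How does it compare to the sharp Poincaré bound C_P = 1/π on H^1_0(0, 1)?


||u||_L² / ||u'||_L² = 1/(4*π) < C_P = 1/π.

u(x) = -5·sin(4*π·x), so u'(x) = -20*π*cos(4*π*x).
Writing u(x) = A·sin(kπx/L) with A = -5 and k = 4, use ∫_0^L sin²(kπx/L) dx = L/2 and ∫_0^L cos²(kπx/L) dx = L/2.
u² = 25·sin²(4*π·x) and (u')² = 400*π^2·cos²(4*π·x), and each of sin², cos² integrates to L/2 = 1/2 over (0, 1).
∫_0^1 u² dx = 25/2, so ||u||_L² = 5*sqrt(2)/2.
∫_0^1 (u')² dx = 200*π^2, so ||u'||_L² = 10*sqrt(2)*π.
Ratio ||u||_L² / ||u'||_L² = 1/(4*π).
Sharp Poincaré constant on H^1_0(0, 1) is C_P = L/π = 1/π, achieved by sin(π·x).
This is the k = 4 harmonic; the ratio L/(kπ) is strictly less than C_P = L/π, consistent with the sharp inequality ||u||_L² ≤ C_P ||u'||_L².


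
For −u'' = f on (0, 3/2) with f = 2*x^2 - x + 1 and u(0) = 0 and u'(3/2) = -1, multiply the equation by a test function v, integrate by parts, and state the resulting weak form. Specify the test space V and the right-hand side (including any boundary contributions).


V = {v ∈ H^1(0, 3/2) : v(0) = 0} (test functions vanish at x = 0 where u is specified); weak form: ∫_0^3/2 u'v' dx = ∫_0^3/2 (2*x^2 - x + 1) v dx − v(3/2) for all v ∈ V.

Multiply both sides by a test function v and integrate from 0 to 3/2:
  ∫_0^3/2 −u''(x) v(x) dx = ∫_0^3/2 f(x) v(x) dx.
Integrate the LHS by parts once:
  ∫_0^3/2 −u'' v dx = −[u'(x) v(x)]_0^3/2 + ∫_0^3/2 u'(x) v'(x) dx.
Thus ∫_0^3/2 u'(x) v'(x) dx = ∫_0^3/2 f(x) v(x) dx + [u'(x) v(x)]_0^3/2.
Choose V so that boundary terms are either known or forced to vanish.
Mixed BC: u(0) = 0 (Dirichlet) and u'(3/2) = -1 (Neumann). Define V = {v ∈ H^1(0, 3/2) : v(0) = 0}. Then [u' v]_0^3/2 = u'(3/2)·v(3/2) − u'(0)·0 = − v(3/2).
Weak formulation: find u (satisfying any essential BC) such that ∫_0^3/2 u'(x) v'(x) dx = ∫_0^3/2 f v dx − v(3/2) for all v ∈ V (Dirichlet at 0 absorbed into V; Neumann datum at x = 3/2 contributes the boundary term).
Substituting f(x) = 2*x^2 - x + 1, the right-hand side is ∫_0^3/2 (2*x^2 - x + 1) v dx − v(3/2).


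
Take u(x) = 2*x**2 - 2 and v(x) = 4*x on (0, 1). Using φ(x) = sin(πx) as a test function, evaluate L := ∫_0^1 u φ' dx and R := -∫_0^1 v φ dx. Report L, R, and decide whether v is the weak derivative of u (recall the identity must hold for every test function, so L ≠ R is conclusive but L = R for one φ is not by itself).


LHS = -4/π, RHS = -4/π. Yes, v = u' weakly.

u(x) = 2*x**2 - 2, classical derivative u'(x) = 4*x.
φ(x) = sin(πx), so φ'(x) = π*cos(π*x).
Note φ(0) = φ(1) = 0, so the boundary term u·φ vanishes.
LHS = ∫_0^1 u(x) φ'(x) dx = ∫_0^1 (2*π*x^2*cos(π*x) - 2*π*cos(π*x)) dx. Term by term:
  ∫_0^1 -2*π*cos(π*x) dx = 0;  ∫_0^1 2*π*x^2*cos(π*x) dx = -4/π.
Sum: 0 − 4/π = -4/π.
So LHS = -4/π.
∫_0^1 v(x) φ(x) dx = ∫_0^1 (4*x*sin(π*x)) dx. Term by term:
  ∫_0^1 4*x*sin(π*x) dx = 4/π.
So RHS = -∫_0^1 v(x) φ(x) dx = -4/π.
LHS = RHS, so the identity holds for this test φ.
Moreover u is smooth here and v(x) = u'(x) = 4*x pointwise, so the identity holds for every test function. Hence v is the weak derivative of u.


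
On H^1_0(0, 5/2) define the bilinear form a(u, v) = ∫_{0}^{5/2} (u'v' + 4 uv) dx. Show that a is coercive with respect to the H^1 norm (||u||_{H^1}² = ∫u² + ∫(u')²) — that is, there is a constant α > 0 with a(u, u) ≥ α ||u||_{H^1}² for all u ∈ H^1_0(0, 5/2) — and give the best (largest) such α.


α = 1

Coercivity of a(·,·) on H^1_0(0, 5/2) means a(u, u) ≥ α ||u||_{H^1}² for every u ∈ H^1_0.
The interval has length L = 5/2, and Poincaré/coercivity depend only on L. Here a(u, u) = ∫(u')² + (4)·∫u².
Here c = 4 ≥ 1, so a(u,u) = ∫(u')² + c∫u² ≥ ∫(u')² + ∫u² = ||u||_{H^1}², i.e. α = 1 works. No larger α is possible: a(u,u) ≥ α||u||_{H^1}² means (1−α)∫(u')² ≥ (α−c)∫u², and for the modes u_n = sin(nπ(x−x₀)/L) (x₀ the left endpoint) one has ∫u_n²/∫(u_n')² = (L/(nπ))² → 0, so a(u_n,u_n)/||u_n||_{H^1}² → 1. Hence the optimal constant is α = 1.
Therefore α = 1.


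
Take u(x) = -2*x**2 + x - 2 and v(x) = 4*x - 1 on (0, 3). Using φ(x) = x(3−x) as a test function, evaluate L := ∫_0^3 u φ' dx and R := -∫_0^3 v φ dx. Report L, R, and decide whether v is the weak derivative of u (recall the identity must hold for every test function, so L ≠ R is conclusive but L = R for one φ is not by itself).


LHS = 45/2, RHS = -45/2. No, v is not the weak derivative of u.

u(x) = -2*x**2 + x - 2, classical derivative u'(x) = 1 - 4*x.
φ(x) = x(3−x), so φ'(x) = 3 - 2*x.
Note φ(0) = φ(3) = 0, so the boundary term u·φ vanishes.
LHS = ∫_0^3 u(x) φ'(x) dx = ∫_0^3 (4*x^3 - 8*x^2 + 7*x - 6) dx. Term by term:
  ∫_0^3 4*x^3 dx = 81;  ∫_0^3 -8*x^2 dx = -72;  ∫_0^3 7*x dx = 63/2;
  ∫_0^3 -6 dx = -18.
Sum: 81 − 72 + 63/2 − 18 = 45/2.
So LHS = 45/2.
∫_0^3 v(x) φ(x) dx = ∫_0^3 (-4*x^3 + 13*x^2 - 3*x) dx. Term by term:
  ∫_0^3 -4*x^3 dx = -81;  ∫_0^3 13*x^2 dx = 117;  ∫_0^3 -3*x dx = -27/2.
Sum: -81 + 117 − 27/2 = 45/2.
So RHS = -∫_0^3 v(x) φ(x) dx = -45/2.
LHS − RHS = 45 ≠ 0, so the identity fails.
(For a valid weak derivative the identity must hold for EVERY test function, in particular this one. The failure shows v is NOT the weak derivative of u.)
Correct weak derivative would be u'(x) = 1 - 4*x.


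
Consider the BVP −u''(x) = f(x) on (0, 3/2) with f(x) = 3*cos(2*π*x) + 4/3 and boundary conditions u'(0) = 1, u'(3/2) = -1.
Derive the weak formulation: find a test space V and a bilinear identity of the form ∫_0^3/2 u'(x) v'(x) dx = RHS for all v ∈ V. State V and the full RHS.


V = H^1(0, 3/2) (v unrestricted at boundary; u is determined up to an additive constant); weak form: ∫_0^3/2 u'v' dx = ∫_0^3/2 (3*cos(2*π*x) + 4/3) v dx − v(3/2) − v(0) for all v ∈ V.

Multiply both sides by a test function v and integrate from 0 to 3/2:
  ∫_0^3/2 −u''(x) v(x) dx = ∫_0^3/2 f(x) v(x) dx.
Integrate the LHS by parts once:
  ∫_0^3/2 −u'' v dx = −[u'(x) v(x)]_0^3/2 + ∫_0^3/2 u'(x) v'(x) dx.
Thus ∫_0^3/2 u'(x) v'(x) dx = ∫_0^3/2 f(x) v(x) dx + [u'(x) v(x)]_0^3/2.
Choose V so that boundary terms are either known or forced to vanish.
u has inhomogeneous Neumann u'(0) = 1, u'(3/2) = -1. [u' v]_0^3/2 = (-1)·v(3/2) − (1)·v(0) = − v(3/2) − v(0). Take V = H^1(0, 3/2); boundary term becomes part of RHS.
Weak formulation: find u (satisfying any essential BC) such that ∫_0^3/2 u'(x) v'(x) dx = ∫_0^3/2 f v dx − v(3/2) − v(0) for all v ∈ V (Neumann data are natural BCs: they enter the RHS as boundary terms).
Substituting f(x) = 3*cos(2*π*x) + 4/3, the right-hand side is ∫_0^3/2 (3*cos(2*π*x) + 4/3) v dx − v(3/2) − v(0).
Compatibility check (pure Neumann): taking v ≡ 1 ∈ V gives 0 = ∫_0^3/2 f dx + (-1) − (1), i.e. ∫_0^3/2 f dx must equal u'(0) − u'(3/2) = 2. Indeed ∫_0^3/2 (3*cos(2*π*x) + 4/3) dx = 2, so the data are compatible. The solution is then unique only up to an additive constant (fix it e.g. by requiring ∫_0^3/2 u dx = 0).


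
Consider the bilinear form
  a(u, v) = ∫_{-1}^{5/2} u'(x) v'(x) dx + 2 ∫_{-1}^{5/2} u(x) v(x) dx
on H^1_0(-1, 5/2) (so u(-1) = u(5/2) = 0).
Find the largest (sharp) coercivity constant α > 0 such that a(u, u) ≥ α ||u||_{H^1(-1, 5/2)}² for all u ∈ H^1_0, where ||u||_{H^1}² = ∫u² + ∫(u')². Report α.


α = 1

Coercivity of a(·,·) on H^1_0(-1, 5/2) means a(u, u) ≥ α ||u||_{H^1}² for every u ∈ H^1_0.
The interval has length L = 7/2, and Poincaré/coercivity depend only on L. Here a(u, u) = ∫(u')² + (2)·∫u².
Here c = 2 ≥ 1, so a(u,u) = ∫(u')² + c∫u² ≥ ∫(u')² + ∫u² = ||u||_{H^1}², i.e. α = 1 works. No larger α is possible: a(u,u) ≥ α||u||_{H^1}² means (1−α)∫(u')² ≥ (α−c)∫u², and for the modes u_n = sin(nπ(x−x₀)/L) (x₀ the left endpoint) one has ∫u_n²/∫(u_n')² = (L/(nπ))² → 0, so a(u_n,u_n)/||u_n||_{H^1}² → 1. Hence the optimal constant is α = 1.
Therefore α = 1.


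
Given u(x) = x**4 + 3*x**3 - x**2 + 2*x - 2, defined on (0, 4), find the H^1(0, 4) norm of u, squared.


||u||_{H^1}^2 = 61008608/315

The H^1 norm (squared) on an interval (0, L) is
  ||u||_{H^1}^2 = ∫_0^L u(x)^2 dx + ∫_0^L u'(x)^2 dx.
Compute u'(x) = 4*x**3 + 9*x**2 - 2*x + 2.
Then u(x)^2 = x**8 + 6*x**7 + 7*x**6 - 2*x**5 + 9*x**4 - 16*x**3 + 8*x**2 - 8*x + 4 and u'(x)^2 = 16*x**6 + 72*x**5 + 65*x**4 - 20*x**3 + 40*x**2 - 8*x + 4.
Integrate each monomial from 0 to 4 using ∫_0^4 c·x^n dx = c·4^(n+1)/(n+1):
  ∫_0^4 u(x)^2 dx = ∫_0^4 (x^8 + 6*x^7 + 7*x^6 - 2*x^5 + 9*x^4 - 16*x^3 + 8*x^2 - 8*x + 4) dx. Term by term:
    ∫_0^4 x^8 dx = 262144/9;  ∫_0^4 6*x^7 dx = 49152;  ∫_0^4 7*x^6 dx = 16384;
    ∫_0^4 -2*x^5 dx = -4096/3;  ∫_0^4 9*x^4 dx = 9216/5;  ∫_0^4 -16*x^3 dx = -1024;
    ∫_0^4 8*x^2 dx = 512/3;  ∫_0^4 -8*x dx = -64;  ∫_0^4 4 dx = 16.
  Sum: 262144/9 + 49152 + 16384 − 4096/3 + 9216/5 − 1024 + 512/3 − 64 + 16 = 4240784/45.
  ∫_0^4 u'(x)^2 dx = ∫_0^4 (16*x^6 + 72*x^5 + 65*x^4 - 20*x^3 + 40*x^2 - 8*x + 4) dx. Term by term:
    ∫_0^4 16*x^6 dx = 262144/7;  ∫_0^4 72*x^5 dx = 49152;  ∫_0^4 65*x^4 dx = 13312;
    ∫_0^4 -20*x^3 dx = -1280;  ∫_0^4 40*x^2 dx = 2560/3;  ∫_0^4 -8*x dx = -64;
    ∫_0^4 4 dx = 16.
  Sum: 262144/7 + 49152 + 13312 − 1280 + 2560/3 − 64 + 16 = 2088208/21.
Adding: ||u||_{H^1}^2 = 4240784/45 + 2088208/21 = 61008608/315.


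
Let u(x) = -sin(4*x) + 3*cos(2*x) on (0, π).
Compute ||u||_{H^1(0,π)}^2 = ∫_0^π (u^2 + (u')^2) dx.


||u||_{H^1(0,π)}^2 = 31*π

u'(x) = -6*sin(2*x) - 4*cos(4*x).
Expand u² and (u')² and integrate term by term on (0, π), using: for integers n ≥ 1, ∫_0^π sin²(nx) dx = ∫_0^π cos²(nx) dx = π/2; for n ≠ n', ∫_0^π sin(nx)sin(n'x) dx = ∫_0^π cos(nx)cos(n'x) dx = 0; and by product-to-sum, ∫_0^π sin(nx)cos(n'x) dx = ½∫_0^π [sin((n+n')x) + sin((n−n')x)] dx, which is 0 when n+n' is even and 2n/(n²−n'²) when n+n' is odd (it need not vanish on (0, π)).
  u² squared terms: (-1)²·∫sin(4x)² dx = 1·π/2 = π/2;  (3)²·∫cos(2x)² dx = 9·π/2 = 9*π/2.
  u² cross terms: 2·(-1)·(3)·∫sin(4x)·cos(2x) dx = -6·(0) = 0.
  So ∫_0^π u² dx = π/2 + 9*π/2 + 0 = 5*π.
  (u')² squared terms: (-6)²·∫sin(2x)² dx = 36·π/2 = 18*π;  (-4)²·∫cos(4x)² dx = 16·π/2 = 8*π.
  (u')² cross terms: 2·(-6)·(-4)·∫sin(2x)·cos(4x) dx = 48·(0) = 0.
  So ∫_0^π (u')² dx = 18*π + 8*π + 0 = 26*π.
||u||_{H^1}^2 = (5*π) + (26*π) = 31*π.


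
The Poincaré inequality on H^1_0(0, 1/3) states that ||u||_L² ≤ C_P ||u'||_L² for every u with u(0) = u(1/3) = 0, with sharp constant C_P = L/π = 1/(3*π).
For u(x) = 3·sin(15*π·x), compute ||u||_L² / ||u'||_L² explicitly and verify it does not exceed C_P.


||u||_L² / ||u'||_L² = 1/(15*π) < C_P = 1/(3*π).

u(x) = 3·sin(15*π·x), so u'(x) = 45*π*cos(15*π*x).
Writing u(x) = A·sin(kπx/L) with A = 3 and k = 5, use ∫_0^L sin²(kπx/L) dx = L/2 and ∫_0^L cos²(kπx/L) dx = L/2.
u² = 9·sin²(15*π·x) and (u')² = 2025*π^2·cos²(15*π·x), and each of sin², cos² integrates to L/2 = 1/6 over (0, 1/3).
∫_0^1/3 u² dx = 3/2, so ||u||_L² = sqrt(6)/2.
∫_0^1/3 (u')² dx = 675*π^2/2, so ||u'||_L² = 15*sqrt(6)*π/2.
Ratio ||u||_L² / ||u'||_L² = 1/(15*π).
Sharp Poincaré constant on H^1_0(0, 1/3) is C_P = L/π = 1/(3*π), achieved by sin(3*π·x).
This is the k = 5 harmonic; the ratio L/(kπ) is strictly less than C_P = L/π, consistent with the sharp inequality ||u||_L² ≤ C_P ||u'||_L².


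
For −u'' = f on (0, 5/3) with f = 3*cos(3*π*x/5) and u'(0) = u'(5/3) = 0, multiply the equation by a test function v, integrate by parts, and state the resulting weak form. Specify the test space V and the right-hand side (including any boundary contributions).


V = H^1(0, 5/3) (no boundary constraint on v; u is determined up to an additive constant); weak form: ∫_0^5/3 u'v' dx = ∫_0^5/3 (3*cos(3*π*x/5)) v dx for all v ∈ V.

Multiply both sides by a test function v and integrate from 0 to 5/3:
  ∫_0^5/3 −u''(x) v(x) dx = ∫_0^5/3 f(x) v(x) dx.
Integrate the LHS by parts once:
  ∫_0^5/3 −u'' v dx = −[u'(x) v(x)]_0^5/3 + ∫_0^5/3 u'(x) v'(x) dx.
Thus ∫_0^5/3 u'(x) v'(x) dx = ∫_0^5/3 f(x) v(x) dx + [u'(x) v(x)]_0^5/3.
Choose V so that boundary terms are either known or forced to vanish.
u has homogeneous Neumann: u'(0) = u'(5/3) = 0. So [u' v]_0^5/3 = 0·v(5/3) − 0·v(0) = 0 for any v; take V = H^1(0, 5/3).
Weak formulation: find u (satisfying any essential BC) such that ∫_0^5/3 u'(x) v'(x) dx = ∫_0^5/3 f v dx for all v ∈ V (homogeneous Neumann, so boundary terms vanish).
Substituting f(x) = 3*cos(3*π*x/5), the right-hand side is ∫_0^5/3 (3*cos(3*π*x/5)) v dx.
Compatibility check (pure Neumann): taking v ≡ 1 ∈ V gives 0 = ∫_0^5/3 f dx + (0) − (0), i.e. ∫_0^5/3 f dx must equal u'(0) − u'(5/3) = 0. Indeed ∫_0^5/3 (3*cos(3*π*x/5)) dx = 0, so the data are compatible. The solution is then unique only up to an additive constant (fix it e.g. by requiring ∫_0^5/3 u dx = 0).


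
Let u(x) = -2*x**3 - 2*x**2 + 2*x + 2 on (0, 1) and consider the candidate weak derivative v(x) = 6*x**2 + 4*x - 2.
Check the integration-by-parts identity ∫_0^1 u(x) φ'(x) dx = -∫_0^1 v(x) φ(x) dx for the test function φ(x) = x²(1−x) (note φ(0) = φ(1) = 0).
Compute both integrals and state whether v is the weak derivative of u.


LHS = 7/30, RHS = -7/30. No, v is not the weak derivative of u.

u(x) = -2*x**3 - 2*x**2 + 2*x + 2, classical derivative u'(x) = -6*x**2 - 4*x + 2.
φ(x) = x²(1−x), so φ'(x) = x*(2 - 3*x).
Note φ(0) = φ(1) = 0, so the boundary term u·φ vanishes.
LHS = ∫_0^1 u(x) φ'(x) dx = ∫_0^1 (6*x^5 + 2*x^4 - 10*x^3 - 2*x^2 + 4*x) dx. Term by term:
  ∫_0^1 6*x^5 dx = 1;  ∫_0^1 2*x^4 dx = 2/5;  ∫_0^1 -10*x^3 dx = -5/2;
  ∫_0^1 -2*x^2 dx = -2/3;  ∫_0^1 4*x dx = 2.
Sum: 1 + 2/5 − 5/2 − 2/3 + 2 = 7/30.
So LHS = 7/30.
∫_0^1 v(x) φ(x) dx = ∫_0^1 (-6*x^5 + 2*x^4 + 6*x^3 - 2*x^2) dx. Term by term:
  ∫_0^1 -6*x^5 dx = -1;  ∫_0^1 2*x^4 dx = 2/5;  ∫_0^1 6*x^3 dx = 3/2;
  ∫_0^1 -2*x^2 dx = -2/3.
Sum: -1 + 2/5 + 3/2 − 2/3 = 7/30.
So RHS = -∫_0^1 v(x) φ(x) dx = -7/30.
LHS − RHS = 7/15 ≠ 0, so the identity fails.
(For a valid weak derivative the identity must hold for EVERY test function, in particular this one. The failure shows v is NOT the weak derivative of u.)
Correct weak derivative would be u'(x) = -6*x**2 - 4*x + 2.


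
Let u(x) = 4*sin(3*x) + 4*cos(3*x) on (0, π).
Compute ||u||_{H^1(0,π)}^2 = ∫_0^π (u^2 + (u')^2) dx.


||u||_{H^1(0,π)}^2 = 160*π

u'(x) = -12*sin(3*x) + 12*cos(3*x).
Expand u² and (u')² and integrate term by term on (0, π), using: for integers n ≥ 1, ∫_0^π sin²(nx) dx = ∫_0^π cos²(nx) dx = π/2; for n ≠ n', ∫_0^π sin(nx)sin(n'x) dx = ∫_0^π cos(nx)cos(n'x) dx = 0; and by product-to-sum, ∫_0^π sin(nx)cos(n'x) dx = ½∫_0^π [sin((n+n')x) + sin((n−n')x)] dx, which is 0 when n+n' is even and 2n/(n²−n'²) when n+n' is odd (it need not vanish on (0, π)).
  u² squared terms: (4)²·∫cos(3x)² dx = 16·π/2 = 8*π;  (4)²·∫sin(3x)² dx = 16·π/2 = 8*π.
  u² cross terms: 2·(4)·(4)·∫cos(3x)·sin(3x) dx = 32·(0) = 0.
  So ∫_0^π u² dx = 8*π + 8*π + 0 = 16*π.
  (u')² squared terms: (-12)²·∫sin(3x)² dx = 144·π/2 = 72*π;  (12)²·∫cos(3x)² dx = 144·π/2 = 72*π.
  (u')² cross terms: 2·(-12)·(12)·∫sin(3x)·cos(3x) dx = -288·(0) = 0.
  So ∫_0^π (u')² dx = 72*π + 72*π + 0 = 144*π.
||u||_{H^1}^2 = (16*π) + (144*π) = 160*π.


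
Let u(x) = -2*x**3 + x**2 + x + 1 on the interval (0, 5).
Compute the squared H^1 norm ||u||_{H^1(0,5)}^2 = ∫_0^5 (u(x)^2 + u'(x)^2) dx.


||u||_{H^1}^2 = 709315/14

The H^1 norm (squared) on an interval (0, L) is
  ||u||_{H^1}^2 = ∫_0^L u(x)^2 dx + ∫_0^L u'(x)^2 dx.
Compute u'(x) = -6*x**2 + 2*x + 1.
Then u(x)^2 = 4*x**6 - 4*x**5 - 3*x**4 - 2*x**3 + 3*x**2 + 2*x + 1 and u'(x)^2 = 36*x**4 - 24*x**3 - 8*x**2 + 4*x + 1.
Integrate each monomial from 0 to 5 using ∫_0^5 c·x^n dx = c·5^(n+1)/(n+1):
  ∫_0^5 u(x)^2 dx = ∫_0^5 (4*x^6 - 4*x^5 - 3*x^4 - 2*x^3 + 3*x^2 + 2*x + 1) dx. Term by term:
    ∫_0^5 4*x^6 dx = 312500/7;  ∫_0^5 -4*x^5 dx = -31250/3;  ∫_0^5 -3*x^4 dx = -1875;
    ∫_0^5 -2*x^3 dx = -625/2;  ∫_0^5 3*x^2 dx = 125;  ∫_0^5 2*x dx = 25;
    ∫_0^5 1 dx = 5.
  Sum: 312500/7 − 31250/3 − 1875 − 625/2 + 125 + 25 + 5 = 1352135/42.
  ∫_0^5 u'(x)^2 dx = ∫_0^5 (36*x^4 - 24*x^3 - 8*x^2 + 4*x + 1) dx. Term by term:
    ∫_0^5 36*x^4 dx = 22500;  ∫_0^5 -24*x^3 dx = -3750;  ∫_0^5 -8*x^2 dx = -1000/3;
    ∫_0^5 4*x dx = 50;  ∫_0^5 1 dx = 5.
  Sum: 22500 − 3750 − 1000/3 + 50 + 5 = 55415/3.
Adding: ||u||_{H^1}^2 = 1352135/42 + 55415/3 = 709315/14.


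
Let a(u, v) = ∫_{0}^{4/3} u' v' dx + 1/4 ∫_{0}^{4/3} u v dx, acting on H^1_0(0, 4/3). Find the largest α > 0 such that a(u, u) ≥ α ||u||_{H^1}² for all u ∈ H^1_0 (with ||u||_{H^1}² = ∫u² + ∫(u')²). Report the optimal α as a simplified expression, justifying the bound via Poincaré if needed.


α = (4 + 9*π^2)/(16 + 9*π^2)

Coercivity of a(·,·) on H^1_0(0, 4/3) means a(u, u) ≥ α ||u||_{H^1}² for every u ∈ H^1_0.
The interval has length L = 4/3, and Poincaré/coercivity depend only on L. Here a(u, u) = ∫(u')² + (1/4)·∫u².
Here 0 < c = 1/4 < 1. The condition a(u,u) ≥ α||u||_{H^1}² reads (1−α)∫(u')² ≥ (α−c)∫u². Any admissible α is ≤ 1 (rapidly oscillating u have ∫u²/∫(u')² → 0), and α = 1 would force 0 ≥ (1−c)∫u², impossible since c < 1; so 1−α > 0. By the sharp Poincaré inequality on H^1_0 of an interval of length L, ∫(u')² ≥ (π/L)²∫u² with equality for the first sine mode sin(π(x−x₀)/L) (x₀ the left endpoint), so the inequality holds for all u iff (1−α)(π/L)² ≥ α − c, i.e. α ≤ ((π/L)² + c)/((π/L)² + 1) = (1 + c(L/π)²)/(1 + (L/π)²). With (π/L)² = 9*π^2/16 and c = 1/4, the largest admissible constant is α = ((π/L)² + c)/((π/L)² + 1).
Simplifying, α = (4 + 9*π^2)/(16 + 9*π^2).


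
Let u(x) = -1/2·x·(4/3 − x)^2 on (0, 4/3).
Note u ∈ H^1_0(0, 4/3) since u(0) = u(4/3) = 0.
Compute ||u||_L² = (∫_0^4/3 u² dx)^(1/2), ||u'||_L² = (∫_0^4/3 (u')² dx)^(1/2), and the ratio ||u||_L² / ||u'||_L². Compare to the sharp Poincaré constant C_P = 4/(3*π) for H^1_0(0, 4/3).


||u||_L² / ||u'||_L² = 2*sqrt(14)/21 < C_P = 4/(3*π).

u(x) = -1/2·x·(4/3 − x)^2, so u'(x) = (4 - 9*x)*(3*x - 4)/18.
u(x) = -1/2·x·(4/3 − x)^2 vanishes at x = 0 and x = 4/3, so u ∈ H^1_0(0, 4/3). Differentiate via the product rule and integrate the resulting polynomials term by term.
  ∫_0^4/3 u² dx = ∫_0^4/3 (x^6/4 - 4*x^5/3 + 8*x^4/3 - 64*x^3/27 + 64*x^2/81) dx. Term by term:
    ∫_0^4/3 x^6/4 dx = 4096/15309;  ∫_0^4/3 -4*x^5/3 dx = -8192/6561;  ∫_0^4/3 8*x^4/3 dx = 8192/3645;
    ∫_0^4/3 -64*x^3/27 dx = -4096/2187;  ∫_0^4/3 64*x^2/81 dx = 4096/6561.
  Sum: 4096/15309 − 8192/6561 + 8192/3645 − 4096/2187 + 4096/6561 = 4096/229635.
  ∫_0^4/3 (u')² dx = ∫_0^4/3 (9*x^4/4 - 8*x^3 + 88*x^2/9 - 128*x/27 + 64/81) dx. Term by term:
    ∫_0^4/3 9*x^4/4 dx = 256/135;  ∫_0^4/3 -8*x^3 dx = -512/81;  ∫_0^4/3 88*x^2/9 dx = 5632/729;
    ∫_0^4/3 -128*x/27 dx = -1024/243;  ∫_0^4/3 64/81 dx = 256/243.
  Sum: 256/135 − 512/81 + 5632/729 − 1024/243 + 256/243 = 512/3645.
∫_0^4/3 u² dx = 4096/229635, so ||u||_L² = 64*sqrt(35)/2835.
∫_0^4/3 (u')² dx = 512/3645, so ||u'||_L² = 16*sqrt(10)/135.
Ratio ||u||_L² / ||u'||_L² = 2*sqrt(14)/21.
Sharp Poincaré constant on H^1_0(0, 4/3) is C_P = L/π = 4/(3*π), achieved by sin(3*π/4·x).
A polynomial bump cannot attain the sharp Poincaré constant (only the first sine eigenfunction does), so the ratio is strictly less than C_P, consistent with ||u||_L² ≤ C_P ||u'||_L².


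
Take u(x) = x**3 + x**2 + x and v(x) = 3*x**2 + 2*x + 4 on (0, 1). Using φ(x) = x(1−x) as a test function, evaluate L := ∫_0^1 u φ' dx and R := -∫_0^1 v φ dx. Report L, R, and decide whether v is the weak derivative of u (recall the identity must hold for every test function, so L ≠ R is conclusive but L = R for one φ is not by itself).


LHS = -29/60, RHS = -59/60. No, v is not the weak derivative of u.

u(x) = x**3 + x**2 + x, classical derivative u'(x) = 3*x**2 + 2*x + 1.
φ(x) = x(1−x), so φ'(x) = 1 - 2*x.
Note φ(0) = φ(1) = 0, so the boundary term u·φ vanishes.
LHS = ∫_0^1 u(x) φ'(x) dx = ∫_0^1 (-2*x^4 - x^3 - x^2 + x) dx. Term by term:
  ∫_0^1 -2*x^4 dx = -2/5;  ∫_0^1 -x^3 dx = -1/4;  ∫_0^1 -x^2 dx = -1/3;
  ∫_0^1 x dx = 1/2.
Sum: -2/5 − 1/4 − 1/3 + 1/2 = -29/60.
So LHS = -29/60.
∫_0^1 v(x) φ(x) dx = ∫_0^1 (-3*x^4 + x^3 - 2*x^2 + 4*x) dx. Term by term:
  ∫_0^1 -3*x^4 dx = -3/5;  ∫_0^1 x^3 dx = 1/4;  ∫_0^1 -2*x^2 dx = -2/3;
  ∫_0^1 4*x dx = 2.
Sum: -3/5 + 1/4 − 2/3 + 2 = 59/60.
So RHS = -∫_0^1 v(x) φ(x) dx = -59/60.
LHS − RHS = 1/2 ≠ 0, so the identity fails.
(For a valid weak derivative the identity must hold for EVERY test function, in particular this one. The failure shows v is NOT the weak derivative of u.)
Correct weak derivative would be u'(x) = 3*x**2 + 2*x + 1.


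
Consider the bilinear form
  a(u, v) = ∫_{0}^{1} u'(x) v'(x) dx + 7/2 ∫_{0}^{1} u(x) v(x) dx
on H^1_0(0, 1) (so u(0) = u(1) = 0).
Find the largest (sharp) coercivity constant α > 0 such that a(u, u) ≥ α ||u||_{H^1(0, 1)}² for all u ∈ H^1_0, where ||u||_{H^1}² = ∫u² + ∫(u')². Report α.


α = 1

Coercivity of a(·,·) on H^1_0(0, 1) means a(u, u) ≥ α ||u||_{H^1}² for every u ∈ H^1_0.
The interval has length L = 1, and Poincaré/coercivity depend only on L. Here a(u, u) = ∫(u')² + (7/2)·∫u².
Here c = 7/2 ≥ 1, so a(u,u) = ∫(u')² + c∫u² ≥ ∫(u')² + ∫u² = ||u||_{H^1}², i.e. α = 1 works. No larger α is possible: a(u,u) ≥ α||u||_{H^1}² means (1−α)∫(u')² ≥ (α−c)∫u², and for the modes u_n = sin(nπ(x−x₀)/L) (x₀ the left endpoint) one has ∫u_n²/∫(u_n')² = (L/(nπ))² → 0, so a(u_n,u_n)/||u_n||_{H^1}² → 1. Hence the optimal constant is α = 1.
Therefore α = 1.


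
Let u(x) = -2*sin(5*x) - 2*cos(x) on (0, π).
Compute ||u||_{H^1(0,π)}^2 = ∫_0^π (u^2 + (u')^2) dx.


||u||_{H^1(0,π)}^2 = 56*π

u'(x) = 2*sin(x) - 10*cos(5*x).
Expand u² and (u')² and integrate term by term on (0, π), using: for integers n ≥ 1, ∫_0^π sin²(nx) dx = ∫_0^π cos²(nx) dx = π/2; for n ≠ n', ∫_0^π sin(nx)sin(n'x) dx = ∫_0^π cos(nx)cos(n'x) dx = 0; and by product-to-sum, ∫_0^π sin(nx)cos(n'x) dx = ½∫_0^π [sin((n+n')x) + sin((n−n')x)] dx, which is 0 when n+n' is even and 2n/(n²−n'²) when n+n' is odd (it need not vanish on (0, π)).
  u² squared terms: (-2)²·∫cos(x)² dx = 4·π/2 = 2*π;  (-2)²·∫sin(5x)² dx = 4·π/2 = 2*π.
  u² cross terms: 2·(-2)·(-2)·∫cos(x)·sin(5x) dx = 8·(0) = 0.
  So ∫_0^π u² dx = 2*π + 2*π + 0 = 4*π.
  (u')² squared terms: (-10)²·∫cos(5x)² dx = 100·π/2 = 50*π;  (2)²·∫sin(x)² dx = 4·π/2 = 2*π.
  (u')² cross terms: 2·(-10)·(2)·∫cos(5x)·sin(x) dx = -40·(0) = 0.
  So ∫_0^π (u')² dx = 50*π + 2*π + 0 = 52*π.
||u||_{H^1}^2 = (4*π) + (52*π) = 56*π.


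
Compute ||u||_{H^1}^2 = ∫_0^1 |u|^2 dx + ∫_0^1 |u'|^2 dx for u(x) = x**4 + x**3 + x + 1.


||u||_{H^1}^2 = 22121/1260

The H^1 norm (squared) on an interval (0, L) is
  ||u||_{H^1}^2 = ∫_0^L u(x)^2 dx + ∫_0^L u'(x)^2 dx.
Compute u'(x) = 4*x**3 + 3*x**2 + 1.
Then u(x)^2 = x**8 + 2*x**7 + x**6 + 2*x**5 + 4*x**4 + 2*x**3 + x**2 + 2*x + 1 and u'(x)^2 = 16*x**6 + 24*x**5 + 9*x**4 + 8*x**3 + 6*x**2 + 1.
Integrate each monomial from 0 to 1 using ∫_0^1 c·x^n dx = c·1^(n+1)/(n+1):
  ∫_0^1 u(x)^2 dx = ∫_0^1 (x^8 + 2*x^7 + x^6 + 2*x^5 + 4*x^4 + 2*x^3 + x^2 + 2*x + 1) dx. Term by term:
    ∫_0^1 x^8 dx = 1/9;  ∫_0^1 2*x^7 dx = 1/4;  ∫_0^1 x^6 dx = 1/7;
    ∫_0^1 2*x^5 dx = 1/3;  ∫_0^1 4*x^4 dx = 4/5;  ∫_0^1 2*x^3 dx = 1/2;
    ∫_0^1 x^2 dx = 1/3;  ∫_0^1 2*x dx = 1;  ∫_0^1 1 dx = 1.
  Sum: 1/9 + 1/4 + 1/7 + 1/3 + 4/5 + 1/2 + 1/3 + 1 + 1 = 5633/1260.
  ∫_0^1 u'(x)^2 dx = ∫_0^1 (16*x^6 + 24*x^5 + 9*x^4 + 8*x^3 + 6*x^2 + 1) dx. Term by term:
    ∫_0^1 16*x^6 dx = 16/7;  ∫_0^1 24*x^5 dx = 4;  ∫_0^1 9*x^4 dx = 9/5;
    ∫_0^1 8*x^3 dx = 2;  ∫_0^1 6*x^2 dx = 2;  ∫_0^1 1 dx = 1.
  Sum: 16/7 + 4 + 9/5 + 2 + 2 + 1 = 458/35.
Adding: ||u||_{H^1}^2 = 5633/1260 + 458/35 = 22121/1260.


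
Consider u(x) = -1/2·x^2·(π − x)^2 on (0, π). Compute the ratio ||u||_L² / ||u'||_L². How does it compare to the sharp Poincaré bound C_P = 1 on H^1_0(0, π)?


||u||_L² / ||u'||_L² = sqrt(3)*π/6 < C_P = 1.

u(x) = -1/2·x^2·(π − x)^2, so u'(x) = x*(x*(π - x) - (x - π)^2).
u(x) = -1/2·x^2·(π − x)^2 vanishes at x = 0 and x = π, so u ∈ H^1_0(0, π). Differentiate via the product rule and integrate the resulting polynomials term by term.
  ∫_0^π u² dx = ∫_0^π (x^8/4 - π*x^7 + 3*π^2*x^6/2 - π^3*x^5 + π^4*x^4/4) dx. Term by term:
    ∫_0^π x^8/4 dx = π^9/36;  ∫_0^π -π*x^7 dx = -π^9/8;  ∫_0^π 3*π^2*x^6/2 dx = 3*π^9/14;
    ∫_0^π -π^3*x^5 dx = -π^9/6;  ∫_0^π π^4*x^4/4 dx = π^9/20.
  Sum: π^9/36 − π^9/8 + 3*π^9/14 − π^9/6 + π^9/20 = π^9/2520.
  ∫_0^π (u')² dx = ∫_0^π (4*x^6 - 12*π*x^5 + 13*π^2*x^4 - 6*π^3*x^3 + π^4*x^2) dx. Term by term:
    ∫_0^π 4*x^6 dx = 4*π^7/7;  ∫_0^π -12*π*x^5 dx = -2*π^7;  ∫_0^π 13*π^2*x^4 dx = 13*π^7/5;
    ∫_0^π -6*π^3*x^3 dx = -3*π^7/2;  ∫_0^π π^4*x^2 dx = π^7/3.
  Sum: 4*π^7/7 − 2*π^7 + 13*π^7/5 − 3*π^7/2 + π^7/3 = π^7/210.
∫_0^π u² dx = π^9/2520, so ||u||_L² = sqrt(70)*π^(9/2)/420.
∫_0^π (u')² dx = π^7/210, so ||u'||_L² = sqrt(210)*π^(7/2)/210.
Ratio ||u||_L² / ||u'||_L² = sqrt(3)*π/6.
Sharp Poincaré constant on H^1_0(0, π) is C_P = L/π = 1, achieved by sin(x).
A polynomial bump cannot attain the sharp Poincaré constant (only the first sine eigenfunction does), so the ratio is strictly less than C_P, consistent with ||u||_L² ≤ C_P ||u'||_L².


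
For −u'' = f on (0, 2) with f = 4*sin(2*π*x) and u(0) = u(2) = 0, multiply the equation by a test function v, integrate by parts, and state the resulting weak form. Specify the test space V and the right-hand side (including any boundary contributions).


V = H^1_0(0, 2) (so v(0) = v(2) = 0); weak form: ∫_0^2 u'v' dx = ∫_0^2 (4*sin(2*π*x)) v dx for all v ∈ V.

Multiply both sides by a test function v and integrate from 0 to 2:
  ∫_0^2 −u''(x) v(x) dx = ∫_0^2 f(x) v(x) dx.
Integrate the LHS by parts once:
  ∫_0^2 −u'' v dx = −[u'(x) v(x)]_0^2 + ∫_0^2 u'(x) v'(x) dx.
Thus ∫_0^2 u'(x) v'(x) dx = ∫_0^2 f(x) v(x) dx + [u'(x) v(x)]_0^2.
Choose V so that boundary terms are either known or forced to vanish.
u is Dirichlet: u(0) = u(2) = 0. Let V = H^1_0(0, 2); then v(0) = v(2) = 0, and [u' v]_0^2 = 0.
Weak formulation: find u (satisfying any essential BC) such that ∫_0^2 u'(x) v'(x) dx = ∫_0^2 f v dx for all v ∈ V.
Substituting f(x) = 4*sin(2*π*x), the right-hand side is ∫_0^2 (4*sin(2*π*x)) v dx.


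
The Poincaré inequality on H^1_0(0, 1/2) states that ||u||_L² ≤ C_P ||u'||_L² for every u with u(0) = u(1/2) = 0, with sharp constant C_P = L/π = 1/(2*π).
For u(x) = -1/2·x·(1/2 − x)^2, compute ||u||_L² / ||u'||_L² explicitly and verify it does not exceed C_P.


||u||_L² / ||u'||_L² = sqrt(14)/28 < C_P = 1/(2*π).

u(x) = -1/2·x·(1/2 − x)^2, so u'(x) = (1 - 6*x)*(2*x - 1)/8.
u(x) = -1/2·x·(1/2 − x)^2 vanishes at x = 0 and x = 1/2, so u ∈ H^1_0(0, 1/2). Differentiate via the product rule and integrate the resulting polynomials term by term.
  ∫_0^1/2 u² dx = ∫_0^1/2 (x^6/4 - x^5/2 + 3*x^4/8 - x^3/8 + x^2/64) dx. Term by term:
    ∫_0^1/2 x^6/4 dx = 1/3584;  ∫_0^1/2 -x^5/2 dx = -1/768;  ∫_0^1/2 3*x^4/8 dx = 3/1280;
    ∫_0^1/2 -x^3/8 dx = -1/512;  ∫_0^1/2 x^2/64 dx = 1/1536.
  Sum: 1/3584 − 1/768 + 3/1280 − 1/512 + 1/1536 = 1/53760.
  ∫_0^1/2 (u')² dx = ∫_0^1/2 (9*x^4/4 - 3*x^3 + 11*x^2/8 - x/4 + 1/64) dx. Term by term:
    ∫_0^1/2 9*x^4/4 dx = 9/640;  ∫_0^1/2 -3*x^3 dx = -3/64;  ∫_0^1/2 11*x^2/8 dx = 11/192;
    ∫_0^1/2 -x/4 dx = -1/32;  ∫_0^1/2 1/64 dx = 1/128.
  Sum: 9/640 − 3/64 + 11/192 − 1/32 + 1/128 = 1/960.
∫_0^1/2 u² dx = 1/53760, so ||u||_L² = sqrt(210)/3360.
∫_0^1/2 (u')² dx = 1/960, so ||u'||_L² = sqrt(15)/120.
Ratio ||u||_L² / ||u'||_L² = sqrt(14)/28.
Sharp Poincaré constant on H^1_0(0, 1/2) is C_P = L/π = 1/(2*π), achieved by sin(2*π·x).
A polynomial bump cannot attain the sharp Poincaré constant (only the first sine eigenfunction does), so the ratio is strictly less than C_P, consistent with ||u||_L² ≤ C_P ||u'||_L².


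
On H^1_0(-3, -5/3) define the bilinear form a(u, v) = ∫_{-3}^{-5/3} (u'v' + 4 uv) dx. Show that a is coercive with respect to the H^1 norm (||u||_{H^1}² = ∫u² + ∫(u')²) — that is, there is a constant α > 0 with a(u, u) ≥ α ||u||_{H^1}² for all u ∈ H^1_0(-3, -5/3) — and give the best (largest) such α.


α = 1

Coercivity of a(·,·) on H^1_0(-3, -5/3) means a(u, u) ≥ α ||u||_{H^1}² for every u ∈ H^1_0.
The interval has length L = 4/3, and Poincaré/coercivity depend only on L. Here a(u, u) = ∫(u')² + (4)·∫u².
Here c = 4 ≥ 1, so a(u,u) = ∫(u')² + c∫u² ≥ ∫(u')² + ∫u² = ||u||_{H^1}², i.e. α = 1 works. No larger α is possible: a(u,u) ≥ α||u||_{H^1}² means (1−α)∫(u')² ≥ (α−c)∫u², and for the modes u_n = sin(nπ(x−x₀)/L) (x₀ the left endpoint) one has ∫u_n²/∫(u_n')² = (L/(nπ))² → 0, so a(u_n,u_n)/||u_n||_{H^1}² → 1. Hence the optimal constant is α = 1.
Therefore α = 1.


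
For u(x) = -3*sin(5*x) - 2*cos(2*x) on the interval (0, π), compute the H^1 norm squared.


||u||_{H^1(0,π)}^2 = 200/7 + 127*π

u'(x) = 4*sin(2*x) - 15*cos(5*x).
Expand u² and (u')² and integrate term by term on (0, π), using: for integers n ≥ 1, ∫_0^π sin²(nx) dx = ∫_0^π cos²(nx) dx = π/2; for n ≠ n', ∫_0^π sin(nx)sin(n'x) dx = ∫_0^π cos(nx)cos(n'x) dx = 0; and by product-to-sum, ∫_0^π sin(nx)cos(n'x) dx = ½∫_0^π [sin((n+n')x) + sin((n−n')x)] dx, which is 0 when n+n' is even and 2n/(n²−n'²) when n+n' is odd (it need not vanish on (0, π)).
  u² squared terms: (-3)²·∫sin(5x)² dx = 9·π/2 = 9*π/2;  (-2)²·∫cos(2x)² dx = 4·π/2 = 2*π.
  u² cross terms: 2·(-3)·(-2)·∫sin(5x)·cos(2x) dx = 12·(10/21) = 40/7.
  So ∫_0^π u² dx = 9*π/2 + 2*π + 40/7 = 40/7 + 13*π/2.
  (u')² squared terms: (-15)²·∫cos(5x)² dx = 225·π/2 = 225*π/2;  (4)²·∫sin(2x)² dx = 16·π/2 = 8*π.
  (u')² cross terms: 2·(-15)·(4)·∫cos(5x)·sin(2x) dx = -120·(-4/21) = 160/7.
  So ∫_0^π (u')² dx = 225*π/2 + 8*π + 160/7 = 160/7 + 241*π/2.
||u||_{H^1}^2 = (40/7 + 13*π/2) + (160/7 + 241*π/2) = 200/7 + 127*π.


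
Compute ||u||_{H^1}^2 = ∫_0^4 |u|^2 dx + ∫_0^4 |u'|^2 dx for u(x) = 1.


||u||_{H^1}^2 = 4

The H^1 norm (squared) on an interval (0, L) is
  ||u||_{H^1}^2 = ∫_0^L u(x)^2 dx + ∫_0^L u'(x)^2 dx.
Compute u'(x) = 0.
Then u(x)^2 = 1 and u'(x)^2 = 0.
Integrate each monomial from 0 to 4 using ∫_0^4 c·x^n dx = c·4^(n+1)/(n+1):
  ∫_0^4 u(x)^2 dx = ∫_0^4 (1) dx. Term by term:
    ∫_0^4 1 dx = 4.
  ∫_0^4 u'(x)^2 dx = ∫_0^4 (0) dx. Term by term:
    ∫_0^4 0 dx = 0.
Adding: ||u||_{H^1}^2 = 4 + 0 = 4.


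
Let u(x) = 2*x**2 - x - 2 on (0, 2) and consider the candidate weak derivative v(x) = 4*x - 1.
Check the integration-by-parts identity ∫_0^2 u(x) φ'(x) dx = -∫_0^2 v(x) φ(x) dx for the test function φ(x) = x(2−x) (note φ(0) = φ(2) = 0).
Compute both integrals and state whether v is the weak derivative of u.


LHS = -4, RHS = -4. Yes, v = u' weakly.

u(x) = 2*x**2 - x - 2, classical derivative u'(x) = 4*x - 1.
φ(x) = x(2−x), so φ'(x) = 2 - 2*x.
Note φ(0) = φ(2) = 0, so the boundary term u·φ vanishes.
LHS = ∫_0^2 u(x) φ'(x) dx = ∫_0^2 (-4*x^3 + 6*x^2 + 2*x - 4) dx. Term by term:
  ∫_0^2 -4*x^3 dx = -16;  ∫_0^2 6*x^2 dx = 16;  ∫_0^2 2*x dx = 4;
  ∫_0^2 -4 dx = -8.
Sum: -16 + 16 + 4 − 8 = -4.
So LHS = -4.
∫_0^2 v(x) φ(x) dx = ∫_0^2 (-4*x^3 + 9*x^2 - 2*x) dx. Term by term:
  ∫_0^2 -4*x^3 dx = -16;  ∫_0^2 9*x^2 dx = 24;  ∫_0^2 -2*x dx = -4.
Sum: -16 + 24 − 4 = 4.
So RHS = -∫_0^2 v(x) φ(x) dx = -4.
LHS = RHS, so the identity holds for this test φ.
Moreover u is smooth here and v(x) = u'(x) = 4*x - 1 pointwise, so the identity holds for every test function. Hence v is the weak derivative of u.


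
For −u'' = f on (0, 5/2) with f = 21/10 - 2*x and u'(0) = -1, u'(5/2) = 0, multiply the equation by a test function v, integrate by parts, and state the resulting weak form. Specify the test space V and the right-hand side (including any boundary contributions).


V = H^1(0, 5/2) (v unrestricted at boundary; u is determined up to an additive constant); weak form: ∫_0^5/2 u'v' dx = ∫_0^5/2 (21/10 - 2*x) v dx + v(0) for all v ∈ V.

Multiply both sides by a test function v and integrate from 0 to 5/2:
  ∫_0^5/2 −u''(x) v(x) dx = ∫_0^5/2 f(x) v(x) dx.
Integrate the LHS by parts once:
  ∫_0^5/2 −u'' v dx = −[u'(x) v(x)]_0^5/2 + ∫_0^5/2 u'(x) v'(x) dx.
Thus ∫_0^5/2 u'(x) v'(x) dx = ∫_0^5/2 f(x) v(x) dx + [u'(x) v(x)]_0^5/2.
Choose V so that boundary terms are either known or forced to vanish.
u has inhomogeneous Neumann u'(0) = -1, u'(5/2) = 0. [u' v]_0^5/2 = (0)·v(5/2) − (-1)·v(0) = v(0). Take V = H^1(0, 5/2); boundary term becomes part of RHS.
Weak formulation: find u (satisfying any essential BC) such that ∫_0^5/2 u'(x) v'(x) dx = ∫_0^5/2 f v dx + v(0) for all v ∈ V (Neumann data are natural BCs: they enter the RHS as boundary terms).
Substituting f(x) = 21/10 - 2*x, the right-hand side is ∫_0^5/2 (21/10 - 2*x) v dx + v(0).
Compatibility check (pure Neumann): taking v ≡ 1 ∈ V gives 0 = ∫_0^5/2 f dx + (0) − (-1), i.e. ∫_0^5/2 f dx must equal u'(0) − u'(5/2) = -1. Indeed ∫_0^5/2 (21/10 - 2*x) dx = -1, so the data are compatible. The solution is then unique only up to an additive constant (fix it e.g. by requiring ∫_0^5/2 u dx = 0).


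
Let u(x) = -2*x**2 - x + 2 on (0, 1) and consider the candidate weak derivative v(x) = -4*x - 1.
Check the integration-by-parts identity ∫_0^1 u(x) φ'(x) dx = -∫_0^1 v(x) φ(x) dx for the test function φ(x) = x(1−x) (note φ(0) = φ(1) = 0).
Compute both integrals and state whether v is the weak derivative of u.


LHS = 1/2, RHS = 1/2. Yes, v = u' weakly.

u(x) = -2*x**2 - x + 2, classical derivative u'(x) = -4*x - 1.
φ(x) = x(1−x), so φ'(x) = 1 - 2*x.
Note φ(0) = φ(1) = 0, so the boundary term u·φ vanishes.
LHS = ∫_0^1 u(x) φ'(x) dx = ∫_0^1 (4*x^3 - 5*x + 2) dx. Term by term:
  ∫_0^1 4*x^3 dx = 1;  ∫_0^1 -5*x dx = -5/2;  ∫_0^1 2 dx = 2.
Sum: 1 − 5/2 + 2 = 1/2.
So LHS = 1/2.
∫_0^1 v(x) φ(x) dx = ∫_0^1 (4*x^3 - 3*x^2 - x) dx. Term by term:
  ∫_0^1 4*x^3 dx = 1;  ∫_0^1 -3*x^2 dx = -1;  ∫_0^1 -x dx = -1/2.
Sum: 1 − 1 − 1/2 = -1/2.
So RHS = -∫_0^1 v(x) φ(x) dx = 1/2.
LHS = RHS, so the identity holds for this test φ.
Moreover u is smooth here and v(x) = u'(x) = -4*x - 1 pointwise, so the identity holds for every test function. Hence v is the weak derivative of u.


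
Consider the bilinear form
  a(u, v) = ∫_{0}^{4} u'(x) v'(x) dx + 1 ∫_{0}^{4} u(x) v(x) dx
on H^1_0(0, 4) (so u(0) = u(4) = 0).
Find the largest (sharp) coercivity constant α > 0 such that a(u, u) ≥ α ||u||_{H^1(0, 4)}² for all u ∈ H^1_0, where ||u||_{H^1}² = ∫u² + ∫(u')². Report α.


α = 1

Coercivity of a(·,·) on H^1_0(0, 4) means a(u, u) ≥ α ||u||_{H^1}² for every u ∈ H^1_0.
The interval has length L = 4, and Poincaré/coercivity depend only on L. Here a(u, u) = ∫(u')² + (1)·∫u².
Here c = 1 ≥ 1, so a(u,u) = ∫(u')² + c∫u² ≥ ∫(u')² + ∫u² = ||u||_{H^1}², i.e. α = 1 works. No larger α is possible: a(u,u) ≥ α||u||_{H^1}² means (1−α)∫(u')² ≥ (α−c)∫u², and for the modes u_n = sin(nπ(x−x₀)/L) (x₀ the left endpoint) one has ∫u_n²/∫(u_n')² = (L/(nπ))² → 0, so a(u_n,u_n)/||u_n||_{H^1}² → 1. Hence the optimal constant is α = 1.
Therefore α = 1.


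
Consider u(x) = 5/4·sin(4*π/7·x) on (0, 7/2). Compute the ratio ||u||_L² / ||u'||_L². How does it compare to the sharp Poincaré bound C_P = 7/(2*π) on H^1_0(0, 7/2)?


||u||_L² / ||u'||_L² = 7/(4*π) < C_P = 7/(2*π).

u(x) = 5/4·sin(4*π/7·x), so u'(x) = 5*π*cos(4*π*x/7)/7.
Writing u(x) = A·sin(kπx/L) with A = 5/4 and k = 2, use ∫_0^L sin²(kπx/L) dx = L/2 and ∫_0^L cos²(kπx/L) dx = L/2.
u² = 25/16·sin²(4*π/7·x) and (u')² = 25*π^2/49·cos²(4*π/7·x), and each of sin², cos² integrates to L/2 = 7/4 over (0, 7/2).
∫_0^7/2 u² dx = 175/64, so ||u||_L² = 5*sqrt(7)/8.
∫_0^7/2 (u')² dx = 25*π^2/28, so ||u'||_L² = 5*sqrt(7)*π/14.
Ratio ||u||_L² / ||u'||_L² = 7/(4*π).
Sharp Poincaré constant on H^1_0(0, 7/2) is C_P = L/π = 7/(2*π), achieved by sin(2*π/7·x).
This is the k = 2 harmonic; the ratio L/(kπ) is strictly less than C_P = L/π, consistent with the sharp inequality ||u||_L² ≤ C_P ||u'||_L².


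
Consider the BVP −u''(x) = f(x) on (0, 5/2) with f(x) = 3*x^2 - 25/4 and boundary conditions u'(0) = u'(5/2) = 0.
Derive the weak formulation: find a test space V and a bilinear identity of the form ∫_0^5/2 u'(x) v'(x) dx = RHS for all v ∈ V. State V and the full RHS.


V = H^1(0, 5/2) (no boundary constraint on v; u is determined up to an additive constant); weak form: ∫_0^5/2 u'v' dx = ∫_0^5/2 (3*x^2 - 25/4) v dx for all v ∈ V.

Multiply both sides by a test function v and integrate from 0 to 5/2:
  ∫_0^5/2 −u''(x) v(x) dx = ∫_0^5/2 f(x) v(x) dx.
Integrate the LHS by parts once:
  ∫_0^5/2 −u'' v dx = −[u'(x) v(x)]_0^5/2 + ∫_0^5/2 u'(x) v'(x) dx.
Thus ∫_0^5/2 u'(x) v'(x) dx = ∫_0^5/2 f(x) v(x) dx + [u'(x) v(x)]_0^5/2.
Choose V so that boundary terms are either known or forced to vanish.
u has homogeneous Neumann: u'(0) = u'(5/2) = 0. So [u' v]_0^5/2 = 0·v(5/2) − 0·v(0) = 0 for any v; take V = H^1(0, 5/2).
Weak formulation: find u (satisfying any essential BC) such that ∫_0^5/2 u'(x) v'(x) dx = ∫_0^5/2 f v dx for all v ∈ V (homogeneous Neumann, so boundary terms vanish).
Substituting f(x) = 3*x^2 - 25/4, the right-hand side is ∫_0^5/2 (3*x^2 - 25/4) v dx.
Compatibility check (pure Neumann): taking v ≡ 1 ∈ V gives 0 = ∫_0^5/2 f dx + (0) − (0), i.e. ∫_0^5/2 f dx must equal u'(0) − u'(5/2) = 0. Indeed ∫_0^5/2 (3*x^2 - 25/4) dx = 0, so the data are compatible. The solution is then unique only up to an additive constant (fix it e.g. by requiring ∫_0^5/2 u dx = 0).
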